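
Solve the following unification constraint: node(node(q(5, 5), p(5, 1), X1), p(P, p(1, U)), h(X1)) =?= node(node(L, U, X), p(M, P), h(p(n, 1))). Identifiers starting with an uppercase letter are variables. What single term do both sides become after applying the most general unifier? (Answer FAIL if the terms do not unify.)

Decompose node/3: node(q(5, 5), p(5, 1), X1) =?= node(L, U, X),  p(P, p(1, U)) =?= p(M, P),  h(X1) =?= h(p(n, 1)).
Decompose node/3: q(5, 5) =?= L,  p(5, 1) =?= U,  X1 =?= X.
Bind L := q(5, 5); no other remaining equation mentions L.
Bind U := p(5, 1); substituting into the one remaining equation that mentions U gives: p(P, p(1, p(5, 1))) =?= p(M, P).
Bind X1 := X; substituting into the one remaining equation that mentions X1 gives: h(X) =?= h(p(n, 1)).
Decompose p/2: P =?= M,  p(1, p(5, 1)) =?= P.
Bind P := M; substituting into the one remaining equation that mentions P gives: p(1, p(5, 1)) =?= M.
Bind M := p(1, p(5, 1)); no other remaining equation mentions M. Substituting into the earlier binding gives P := p(1, p(5, 1)).
Decompose h/1: X =?= p(n, 1).
Bind X := p(n, 1). Substituting into the earlier binding gives X1 := p(n, 1).
Applying the MGU to either side gives node(node(q(5, 5), p(5, 1), p(n, 1)), p(p(1, p(5, 1)), p(1, p(5, 1))), h(p(n, 1))).

node(node(q(5, 5), p(5, 1), p(n, 1)), p(p(1, p(5, 1)), p(1, p(5, 1))), h(p(n, 1)))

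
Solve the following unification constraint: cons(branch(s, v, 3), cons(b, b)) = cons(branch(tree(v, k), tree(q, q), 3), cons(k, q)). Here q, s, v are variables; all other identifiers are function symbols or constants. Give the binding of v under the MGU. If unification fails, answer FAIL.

FAIL

Decompose cons/2: branch(s, v, 3) = branch(tree(v, k), tree(q, q), 3),  cons(b, b) = cons(k, q).
Decompose branch/3: s = tree(v, k),  v = tree(q, q),  3 = 3.
Bind s := tree(v, k); no other remaining equation mentions s.
Bind v := tree(q, q); no other remaining equation mentions v. Substituting into the earlier binding gives s := tree(tree(q, q), k).
Delete trivial equation 3 = 3.
Decompose cons/2: b = k,  b = q.
Clash: constants b and k differ; no unifier exists.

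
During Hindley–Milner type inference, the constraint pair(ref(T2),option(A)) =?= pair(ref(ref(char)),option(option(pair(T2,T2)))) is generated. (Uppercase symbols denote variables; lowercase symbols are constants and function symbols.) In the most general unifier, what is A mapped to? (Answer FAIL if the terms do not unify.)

option(pair(ref(char),ref(char)))

Decompose pair/2: ref(T2) =?= ref(ref(char)),  option(A) =?= option(option(pair(T2,T2))).
Decompose ref/1: T2 =?= ref(char).
Bind T2 := ref(char); substituting into the remaining equation gives: option(A) =?= option(option(pair(ref(char),ref(char)))).
Decompose option/1: A =?= option(pair(ref(char),ref(char))).
Bind A := option(pair(ref(char),ref(char))).
MGU = { T2 -> ref(char), A -> option(pair(ref(char),ref(char))) }, so A -> option(pair(ref(char),ref(char))).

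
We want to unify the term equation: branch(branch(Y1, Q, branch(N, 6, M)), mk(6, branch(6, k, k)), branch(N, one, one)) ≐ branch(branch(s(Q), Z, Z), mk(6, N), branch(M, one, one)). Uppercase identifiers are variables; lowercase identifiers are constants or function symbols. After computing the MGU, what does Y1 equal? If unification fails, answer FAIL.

s(branch(branch(6, k, k), 6, branch(6, k, k)))

Decompose branch/3: branch(Y1, Q, branch(N, 6, M)) ≐ branch(s(Q), Z, Z),  mk(6, branch(6, k, k)) ≐ mk(6, N),  branch(N, one, one) ≐ branch(M, one, one).
Decompose branch/3: Y1 ≐ s(Q),  Q ≐ Z,  branch(N, 6, M) ≐ Z.
Bind Y1 := s(Q); no other remaining equation mentions Y1.
Bind Q := Z; no other remaining equation mentions Q. Substituting into the earlier binding gives Y1 := s(Z).
Bind Z := branch(N, 6, M); no other remaining equation mentions Z. Substituting into the earlier bindings gives Y1 := s(branch(N, 6, M)), Q := branch(N, 6, M).
Decompose mk/2: 6 ≐ 6,  branch(6, k, k) ≐ N.
Delete trivial equation 6 ≐ 6.
Bind N := branch(6, k, k); substituting into the remaining equation gives: branch(branch(6, k, k), one, one) ≐ branch(M, one, one). Substituting into the earlier bindings gives Y1 := s(branch(branch(6, k, k), 6, M)), Q := branch(branch(6, k, k), 6, M), Z := branch(branch(6, k, k), 6, M).
Decompose branch/3: branch(6, k, k) ≐ M,  one ≐ one,  one ≐ one.
Bind M := branch(6, k, k); no other remaining equation mentions M. Substituting into the earlier bindings gives Y1 := s(branch(branch(6, k, k), 6, branch(6, k, k))), Q := branch(branch(6, k, k), 6, branch(6, k, k)), Z := branch(branch(6, k, k), 6, branch(6, k, k)).
Delete trivial equation one ≐ one.
Delete trivial equation one ≐ one.
MGU = { Y1 := s(branch(branch(6, k, k), 6, branch(6, k, k))), Q := branch(branch(6, k, k), 6, branch(6, k, k)), Z := branch(branch(6, k, k), 6, branch(6, k, k)), N := branch(6, k, k), M := branch(6, k, k) }, so Y1 := s(branch(branch(6, k, k), 6, branch(6, k, k))).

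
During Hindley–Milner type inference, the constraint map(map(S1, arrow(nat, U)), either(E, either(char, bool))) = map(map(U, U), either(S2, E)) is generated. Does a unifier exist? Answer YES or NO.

Decompose map/2: map(S1, arrow(nat, U)) = map(U, U),  either(E, either(char, bool)) = either(S2, E).
Decompose map/2: S1 = U,  arrow(nat, U) = U.
Bind S1 := U; no other remaining equation mentions S1.
Occurs check fails: U occurs in arrow(nat, U); the equation U = arrow(nat, U) has no finite solution.

NO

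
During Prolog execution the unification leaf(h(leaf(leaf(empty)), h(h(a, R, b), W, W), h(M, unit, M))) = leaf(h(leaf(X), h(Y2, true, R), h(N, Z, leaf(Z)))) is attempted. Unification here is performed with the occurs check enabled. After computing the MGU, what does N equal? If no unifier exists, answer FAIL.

Decompose leaf/1: h(leaf(leaf(empty)), h(h(a, R, b), W, W), h(M, unit, M)) = h(leaf(X), h(Y2, true, R), h(N, Z, leaf(Z))).
Decompose h/3: leaf(leaf(empty)) = leaf(X),  h(h(a, R, b), W, W) = h(Y2, true, R),  h(M, unit, M) = h(N, Z, leaf(Z)).
Decompose leaf/1: leaf(empty) = X.
Bind X := leaf(empty); no other remaining equation mentions X.
Decompose h/3: h(a, R, b) = Y2,  W = true,  W = R.
Bind Y2 := h(a, R, b); no other remaining equation mentions Y2.
Bind W := true; substituting into the one remaining equation that mentions W gives: true = R.
Bind R := true; no other remaining equation mentions R. Substituting into the earlier binding gives Y2 := h(a, true, b).
Decompose h/3: M = N,  unit = Z,  M = leaf(Z).
Bind M := N; substituting into the one remaining equation that mentions M gives: N = leaf(Z).
Bind Z := unit; substituting into the remaining equation gives: N = leaf(unit).
Bind N := leaf(unit). Substituting into the earlier binding gives M := leaf(unit).
MGU = { X = leaf(empty), Y2 = h(a, true, b), W = true, R = true, M = leaf(unit), Z = unit, N = leaf(unit) }, so N = leaf(unit).

leaf(unit)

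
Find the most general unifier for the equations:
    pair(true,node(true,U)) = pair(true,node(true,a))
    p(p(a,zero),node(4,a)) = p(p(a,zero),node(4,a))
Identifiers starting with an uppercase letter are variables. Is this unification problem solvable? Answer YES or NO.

Decompose pair/2: true = true,  node(true,U) = node(true,a).
Delete trivial equation true = true.
Decompose node/2: true = true,  U = a.
Delete trivial equation true = true.
Bind U := a; no other remaining equation mentions U.
Delete trivial equation p(p(a,zero),node(4,a)) = p(p(a,zero),node(4,a)).
No equations remain and no clash or occurs-check failure arose, so a unifier exists.

YES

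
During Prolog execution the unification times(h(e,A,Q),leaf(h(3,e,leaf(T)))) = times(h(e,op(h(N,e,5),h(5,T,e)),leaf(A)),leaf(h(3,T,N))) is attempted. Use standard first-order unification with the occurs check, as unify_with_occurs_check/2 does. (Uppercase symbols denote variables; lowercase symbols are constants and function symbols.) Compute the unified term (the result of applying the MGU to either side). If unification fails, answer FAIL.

times(h(e,op(h(leaf(e),e,5),h(5,e,e)),leaf(op(h(leaf(e),e,5),h(5,e,e)))),leaf(h(3,e,leaf(e))))

Decompose times/2: h(e,A,Q) = h(e,op(h(N,e,5),h(5,T,e)),leaf(A)),  leaf(h(3,e,leaf(T))) = leaf(h(3,T,N)).
Decompose h/3: e = e,  A = op(h(N,e,5),h(5,T,e)),  Q = leaf(A).
Delete trivial equation e = e.
Bind A := op(h(N,e,5),h(5,T,e)); substituting into the one remaining equation that mentions A gives: Q = leaf(op(h(N,e,5),h(5,T,e))).
Bind Q := leaf(op(h(N,e,5),h(5,T,e))); no other remaining equation mentions Q.
Decompose leaf/1: h(3,e,leaf(T)) = h(3,T,N).
Decompose h/3: 3 = 3,  e = T,  leaf(T) = N.
Delete trivial equation 3 = 3.
Bind T := e; substituting into the remaining equation gives: leaf(e) = N. Substituting into the earlier bindings gives A := op(h(N,e,5),h(5,e,e)), Q := leaf(op(h(N,e,5),h(5,e,e))).
Bind N := leaf(e). Substituting into the earlier bindings gives A := op(h(leaf(e),e,5),h(5,e,e)), Q := leaf(op(h(leaf(e),e,5),h(5,e,e))).
Applying the MGU to either side gives times(h(e,op(h(leaf(e),e,5),h(5,e,e)),leaf(op(h(leaf(e),e,5),h(5,e,e)))),leaf(h(3,e,leaf(e)))).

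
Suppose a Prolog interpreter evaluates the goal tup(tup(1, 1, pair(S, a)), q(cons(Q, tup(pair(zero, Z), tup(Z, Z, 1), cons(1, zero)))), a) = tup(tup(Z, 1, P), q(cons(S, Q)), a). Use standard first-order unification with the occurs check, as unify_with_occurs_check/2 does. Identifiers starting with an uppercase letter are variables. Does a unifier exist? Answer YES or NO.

Decompose tup/3: tup(1, 1, pair(S, a)) = tup(Z, 1, P),  q(cons(Q, tup(pair(zero, Z), tup(Z, Z, 1), cons(1, zero)))) = q(cons(S, Q)),  a = a.
Decompose tup/3: 1 = Z,  1 = 1,  pair(S, a) = P.
Bind Z := 1; substituting into the one remaining equation that mentions Z gives: q(cons(Q, tup(pair(zero, 1), tup(1, 1, 1), cons(1, zero)))) = q(cons(S, Q)).
Delete trivial equation 1 = 1.
Bind P := pair(S, a); no other remaining equation mentions P.
Decompose q/1: cons(Q, tup(pair(zero, 1), tup(1, 1, 1), cons(1, zero))) = cons(S, Q).
Decompose cons/2: Q = S,  tup(pair(zero, 1), tup(1, 1, 1), cons(1, zero)) = Q.
Bind Q := S; substituting into the one remaining equation that mentions Q gives: tup(pair(zero, 1), tup(1, 1, 1), cons(1, zero)) = S.
Bind S := tup(pair(zero, 1), tup(1, 1, 1), cons(1, zero)); no other remaining equation mentions S. Substituting into the earlier bindings gives P := pair(tup(pair(zero, 1), tup(1, 1, 1), cons(1, zero)), a), Q := tup(pair(zero, 1), tup(1, 1, 1), cons(1, zero)).
Delete trivial equation a = a.
No equations remain and no clash or occurs-check failure arose, so a unifier exists.

YES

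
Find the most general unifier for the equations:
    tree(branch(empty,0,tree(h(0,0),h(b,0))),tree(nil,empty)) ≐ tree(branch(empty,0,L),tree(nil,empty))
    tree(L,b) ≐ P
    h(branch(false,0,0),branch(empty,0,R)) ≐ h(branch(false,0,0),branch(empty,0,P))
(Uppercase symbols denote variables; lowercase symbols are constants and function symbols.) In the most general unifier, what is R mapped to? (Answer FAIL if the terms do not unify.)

Decompose tree/2: branch(empty,0,tree(h(0,0),h(b,0))) ≐ branch(empty,0,L),  tree(nil,empty) ≐ tree(nil,empty).
Decompose branch/3: empty ≐ empty,  0 ≐ 0,  tree(h(0,0),h(b,0)) ≐ L.
Delete trivial equation empty ≐ empty.
Delete trivial equation 0 ≐ 0.
Bind L := tree(h(0,0),h(b,0)); substituting into the one remaining equation that mentions L gives: tree(tree(h(0,0),h(b,0)),b) ≐ P.
Delete trivial equation tree(nil,empty) ≐ tree(nil,empty).
Bind P := tree(tree(h(0,0),h(b,0)),b); substituting into the remaining equation gives: h(branch(false,0,0),branch(empty,0,R)) ≐ h(branch(false,0,0),branch(empty,0,tree(tree(h(0,0),h(b,0)),b))).
Decompose h/2: branch(false,0,0) ≐ branch(false,0,0),  branch(empty,0,R) ≐ branch(empty,0,tree(tree(h(0,0),h(b,0)),b)).
Delete trivial equation branch(false,0,0) ≐ branch(false,0,0).
Decompose branch/3: empty ≐ empty,  0 ≐ 0,  R ≐ tree(tree(h(0,0),h(b,0)),b).
Delete trivial equation empty ≐ empty.
Delete trivial equation 0 ≐ 0.
Bind R := tree(tree(h(0,0),h(b,0)),b).
MGU = { L -> tree(h(0,0),h(b,0)), P -> tree(tree(h(0,0),h(b,0)),b), R -> tree(tree(h(0,0),h(b,0)),b) }, so R -> tree(tree(h(0,0),h(b,0)),b).

tree(tree(h(0,0),h(b,0)),b)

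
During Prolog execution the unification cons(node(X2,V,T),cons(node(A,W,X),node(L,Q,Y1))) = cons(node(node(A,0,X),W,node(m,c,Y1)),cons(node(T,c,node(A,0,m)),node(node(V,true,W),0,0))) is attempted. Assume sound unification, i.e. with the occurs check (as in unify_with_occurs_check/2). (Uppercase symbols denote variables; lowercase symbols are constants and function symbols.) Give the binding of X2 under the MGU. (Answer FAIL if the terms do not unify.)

Decompose cons/2: node(X2,V,T) = node(node(A,0,X),W,node(m,c,Y1)),  cons(node(A,W,X),node(L,Q,Y1)) = cons(node(T,c,node(A,0,m)),node(node(V,true,W),0,0)).
Decompose node/3: X2 = node(A,0,X),  V = W,  T = node(m,c,Y1).
Bind X2 := node(A,0,X); no other remaining equation mentions X2.
Bind V := W; substituting into the one remaining equation that mentions V gives: cons(node(A,W,X),node(L,Q,Y1)) = cons(node(T,c,node(A,0,m)),node(node(W,true,W),0,0)).
Bind T := node(m,c,Y1); substituting into the remaining equation gives: cons(node(A,W,X),node(L,Q,Y1)) = cons(node(node(m,c,Y1),c,node(A,0,m)),node(node(W,true,W),0,0)).
Decompose cons/2: node(A,W,X) = node(node(m,c,Y1),c,node(A,0,m)),  node(L,Q,Y1) = node(node(W,true,W),0,0).
Decompose node/3: A = node(m,c,Y1),  W = c,  X = node(A,0,m).
Bind A := node(m,c,Y1); substituting into the one remaining equation that mentions A gives: X = node(node(m,c,Y1),0,m). Substituting into the earlier binding gives X2 := node(node(m,c,Y1),0,X).
Bind W := c; substituting into the one remaining equation that mentions W gives: node(L,Q,Y1) = node(node(c,true,c),0,0). Substituting into the earlier binding gives V := c.
Bind X := node(node(m,c,Y1),0,m); no other remaining equation mentions X. Substituting into the earlier binding gives X2 := node(node(m,c,Y1),0,node(node(m,c,Y1),0,m)).
Decompose node/3: L = node(c,true,c),  Q = 0,  Y1 = 0.
Bind L := node(c,true,c); no other remaining equation mentions L.
Bind Q := 0; no other remaining equation mentions Q.
Bind Y1 := 0. Substituting into the earlier bindings gives X2 := node(node(m,c,0),0,node(node(m,c,0),0,m)), T := node(m,c,0), A := node(m,c,0), X := node(node(m,c,0),0,m).
MGU = { X2 -> node(node(m,c,0),0,node(node(m,c,0),0,m)), V -> c, T -> node(m,c,0), A -> node(m,c,0), W -> c, X -> node(node(m,c,0),0,m), L -> node(c,true,c), Q -> 0, Y1 -> 0 }, so X2 -> node(node(m,c,0),0,node(node(m,c,0),0,m)).

node(node(m,c,0),0,node(node(m,c,0),0,m))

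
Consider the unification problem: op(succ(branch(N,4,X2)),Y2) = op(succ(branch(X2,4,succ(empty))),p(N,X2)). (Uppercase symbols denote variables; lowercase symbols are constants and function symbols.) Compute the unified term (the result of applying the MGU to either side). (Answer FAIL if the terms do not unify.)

Decompose op/2: succ(branch(N,4,X2)) = succ(branch(X2,4,succ(empty))),  Y2 = p(N,X2).
Decompose succ/1: branch(N,4,X2) = branch(X2,4,succ(empty)).
Decompose branch/3: N = X2,  4 = 4,  X2 = succ(empty).
Bind N := X2; substituting into the one remaining equation that mentions N gives: Y2 = p(X2,X2).
Delete trivial equation 4 = 4.
Bind X2 := succ(empty); substituting into the remaining equation gives: Y2 = p(succ(empty),succ(empty)). Substituting into the earlier binding gives N := succ(empty).
Bind Y2 := p(succ(empty),succ(empty)).
Applying the MGU to either side gives op(succ(branch(succ(empty),4,succ(empty))),p(succ(empty),succ(empty))).

op(succ(branch(succ(empty),4,succ(empty))),p(succ(empty),succ(empty)))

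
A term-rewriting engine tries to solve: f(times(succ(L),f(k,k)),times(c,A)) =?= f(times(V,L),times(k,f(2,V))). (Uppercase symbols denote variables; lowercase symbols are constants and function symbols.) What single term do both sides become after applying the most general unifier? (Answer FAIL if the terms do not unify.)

Decompose f/2: times(succ(L),f(k,k)) =?= times(V,L),  times(c,A) =?= times(k,f(2,V)).
Decompose times/2: succ(L) =?= V,  f(k,k) =?= L.
Bind V := succ(L); substituting into the one remaining equation that mentions V gives: times(c,A) =?= times(k,f(2,succ(L))).
Bind L := f(k,k); substituting into the remaining equation gives: times(c,A) =?= times(k,f(2,succ(f(k,k)))). Substituting into the earlier binding gives V := succ(f(k,k)).
Decompose times/2: c =?= k,  A =?= f(2,succ(f(k,k))).
Clash: constants c and k differ; no unifier exists.

FAIL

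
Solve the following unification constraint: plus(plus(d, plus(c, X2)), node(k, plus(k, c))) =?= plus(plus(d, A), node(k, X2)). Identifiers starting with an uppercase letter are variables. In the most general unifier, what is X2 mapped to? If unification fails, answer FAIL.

plus(k, c)

Decompose plus/2: plus(d, plus(c, X2)) =?= plus(d, A),  node(k, plus(k, c)) =?= node(k, X2).
Decompose plus/2: d =?= d,  plus(c, X2) =?= A.
Delete trivial equation d =?= d.
Bind A := plus(c, X2); no other remaining equation mentions A.
Decompose node/2: k =?= k,  plus(k, c) =?= X2.
Delete trivial equation k =?= k.
Bind X2 := plus(k, c). Substituting into the earlier binding gives A := plus(c, plus(k, c)).
MGU = { A := plus(c, plus(k, c)), X2 := plus(k, c) }, so X2 := plus(k, c).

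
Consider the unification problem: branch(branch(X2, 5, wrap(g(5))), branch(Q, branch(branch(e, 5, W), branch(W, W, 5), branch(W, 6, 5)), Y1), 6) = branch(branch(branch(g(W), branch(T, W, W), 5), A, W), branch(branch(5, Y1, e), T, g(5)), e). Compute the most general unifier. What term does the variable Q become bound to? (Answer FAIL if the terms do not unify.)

Decompose branch/3: branch(X2, 5, wrap(g(5))) = branch(branch(g(W), branch(T, W, W), 5), A, W),  branch(Q, branch(branch(e, 5, W), branch(W, W, 5), branch(W, 6, 5)), Y1) = branch(branch(5, Y1, e), T, g(5)),  6 = e.
Decompose branch/3: X2 = branch(g(W), branch(T, W, W), 5),  5 = A,  wrap(g(5)) = W.
Bind X2 := branch(g(W), branch(T, W, W), 5); no other remaining equation mentions X2.
Bind A := 5; no other remaining equation mentions A.
Bind W := wrap(g(5)); substituting into the one remaining equation that mentions W gives: branch(Q, branch(branch(e, 5, wrap(g(5))), branch(wrap(g(5)), wrap(g(5)), 5), branch(wrap(g(5)), 6, 5)), Y1) = branch(branch(5, Y1, e), T, g(5)). Substituting into the earlier binding gives X2 := branch(g(wrap(g(5))), branch(T, wrap(g(5)), wrap(g(5))), 5).
Decompose branch/3: Q = branch(5, Y1, e),  branch(branch(e, 5, wrap(g(5))), branch(wrap(g(5)), wrap(g(5)), 5), branch(wrap(g(5)), 6, 5)) = T,  Y1 = g(5).
Bind Q := branch(5, Y1, e); no other remaining equation mentions Q.
Bind T := branch(branch(e, 5, wrap(g(5))), branch(wrap(g(5)), wrap(g(5)), 5), branch(wrap(g(5)), 6, 5)); no other remaining equation mentions T. Substituting into the earlier binding gives X2 := branch(g(wrap(g(5))), branch(branch(branch(e, 5, wrap(g(5))), branch(wrap(g(5)), wrap(g(5)), 5), branch(wrap(g(5)), 6, 5)), wrap(g(5)), wrap(g(5))), 5).
Bind Y1 := g(5); no other remaining equation mentions Y1. Substituting into the earlier binding gives Q := branch(5, g(5), e).
Clash: constants 6 and e differ; no unifier exists.

FAIL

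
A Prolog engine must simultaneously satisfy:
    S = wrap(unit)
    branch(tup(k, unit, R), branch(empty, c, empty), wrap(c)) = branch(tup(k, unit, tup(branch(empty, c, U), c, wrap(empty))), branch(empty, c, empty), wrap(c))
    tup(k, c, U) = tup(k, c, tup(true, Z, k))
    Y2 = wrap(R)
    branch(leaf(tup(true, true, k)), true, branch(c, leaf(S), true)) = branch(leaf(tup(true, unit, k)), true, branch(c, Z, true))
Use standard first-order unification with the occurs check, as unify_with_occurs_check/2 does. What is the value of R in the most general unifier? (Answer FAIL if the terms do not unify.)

Bind S := wrap(unit); substituting into the one remaining equation that mentions S gives: branch(leaf(tup(true, true, k)), true, branch(c, leaf(wrap(unit)), true)) = branch(leaf(tup(true, unit, k)), true, branch(c, Z, true)).
Decompose branch/3: tup(k, unit, R) = tup(k, unit, tup(branch(empty, c, U), c, wrap(empty))),  branch(empty, c, empty) = branch(empty, c, empty),  wrap(c) = wrap(c).
Decompose tup/3: k = k,  unit = unit,  R = tup(branch(empty, c, U), c, wrap(empty)).
Delete trivial equation k = k.
Delete trivial equation unit = unit.
Bind R := tup(branch(empty, c, U), c, wrap(empty)); substituting into the one remaining equation that mentions R gives: Y2 = wrap(tup(branch(empty, c, U), c, wrap(empty))).
Delete trivial equation branch(empty, c, empty) = branch(empty, c, empty).
Delete trivial equation wrap(c) = wrap(c).
Decompose tup/3: k = k,  c = c,  U = tup(true, Z, k).
Delete trivial equation k = k.
Delete trivial equation c = c.
Bind U := tup(true, Z, k); substituting into the one remaining equation that mentions U gives: Y2 = wrap(tup(branch(empty, c, tup(true, Z, k)), c, wrap(empty))). Substituting into the earlier binding gives R := tup(branch(empty, c, tup(true, Z, k)), c, wrap(empty)).
Bind Y2 := wrap(tup(branch(empty, c, tup(true, Z, k)), c, wrap(empty))); no other remaining equation mentions Y2.
Decompose branch/3: leaf(tup(true, true, k)) = leaf(tup(true, unit, k)),  true = true,  branch(c, leaf(wrap(unit)), true) = branch(c, Z, true).
Decompose leaf/1: tup(true, true, k) = tup(true, unit, k).
Decompose tup/3: true = true,  true = unit,  k = k.
Delete trivial equation true = true.
Clash: constants true and unit differ; no unifier exists.

FAIL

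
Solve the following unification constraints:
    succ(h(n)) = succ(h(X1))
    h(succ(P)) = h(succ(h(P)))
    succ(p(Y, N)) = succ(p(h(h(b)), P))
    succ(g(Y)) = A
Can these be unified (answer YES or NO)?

Decompose succ/1: h(n) = h(X1).
Decompose h/1: n = X1.
Bind X1 := n; no other remaining equation mentions X1.
Decompose h/1: succ(P) = succ(h(P)).
Decompose succ/1: P = h(P).
Occurs check fails: P occurs in h(P); the equation P = h(P) has no finite solution.

NO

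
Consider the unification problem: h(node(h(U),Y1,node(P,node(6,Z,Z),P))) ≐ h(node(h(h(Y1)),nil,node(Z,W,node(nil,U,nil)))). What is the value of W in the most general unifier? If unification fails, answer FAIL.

node(6,node(nil,h(nil),nil),node(nil,h(nil),nil))

Decompose h/1: node(h(U),Y1,node(P,node(6,Z,Z),P)) ≐ node(h(h(Y1)),nil,node(Z,W,node(nil,U,nil))).
Decompose node/3: h(U) ≐ h(h(Y1)),  Y1 ≐ nil,  node(P,node(6,Z,Z),P) ≐ node(Z,W,node(nil,U,nil)).
Decompose h/1: U ≐ h(Y1).
Bind U := h(Y1); substituting into the one remaining equation that mentions U gives: node(P,node(6,Z,Z),P) ≐ node(Z,W,node(nil,h(Y1),nil)).
Bind Y1 := nil; substituting into the remaining equation gives: node(P,node(6,Z,Z),P) ≐ node(Z,W,node(nil,h(nil),nil)). Substituting into the earlier binding gives U := h(nil).
Decompose node/3: P ≐ Z,  node(6,Z,Z) ≐ W,  P ≐ node(nil,h(nil),nil).
Bind P := Z; substituting into the one remaining equation that mentions P gives: Z ≐ node(nil,h(nil),nil).
Bind W := node(6,Z,Z); no other remaining equation mentions W.
Bind Z := node(nil,h(nil),nil). Substituting into the earlier bindings gives P := node(nil,h(nil),nil), W := node(6,node(nil,h(nil),nil),node(nil,h(nil),nil)).
MGU = { U ↦ h(nil), Y1 ↦ nil, P ↦ node(nil,h(nil),nil), W ↦ node(6,node(nil,h(nil),nil),node(nil,h(nil),nil)), Z ↦ node(nil,h(nil),nil) }, so W ↦ node(6,node(nil,h(nil),nil),node(nil,h(nil),nil)).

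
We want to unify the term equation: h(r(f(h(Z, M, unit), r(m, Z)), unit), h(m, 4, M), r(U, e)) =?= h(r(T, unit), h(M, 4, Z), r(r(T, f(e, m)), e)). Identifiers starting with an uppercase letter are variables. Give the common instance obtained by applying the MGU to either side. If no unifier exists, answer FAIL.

Decompose h/3: r(f(h(Z, M, unit), r(m, Z)), unit) =?= r(T, unit),  h(m, 4, M) =?= h(M, 4, Z),  r(U, e) =?= r(r(T, f(e, m)), e).
Decompose r/2: f(h(Z, M, unit), r(m, Z)) =?= T,  unit =?= unit.
Bind T := f(h(Z, M, unit), r(m, Z)); substituting into the one remaining equation that mentions T gives: r(U, e) =?= r(r(f(h(Z, M, unit), r(m, Z)), f(e, m)), e).
Delete trivial equation unit =?= unit.
Decompose h/3: m =?= M,  4 =?= 4,  M =?= Z.
Bind M := m; substituting into the 2 remaining equations that mention M gives: m =?= Z,  r(U, e) =?= r(r(f(h(Z, m, unit), r(m, Z)), f(e, m)), e). Substituting into the earlier binding gives T := f(h(Z, m, unit), r(m, Z)).
Delete trivial equation 4 =?= 4.
Bind Z := m; substituting into the remaining equation gives: r(U, e) =?= r(r(f(h(m, m, unit), r(m, m)), f(e, m)), e). Substituting into the earlier binding gives T := f(h(m, m, unit), r(m, m)).
Decompose r/2: U =?= r(f(h(m, m, unit), r(m, m)), f(e, m)),  e =?= e.
Bind U := r(f(h(m, m, unit), r(m, m)), f(e, m)); no other remaining equation mentions U.
Delete trivial equation e =?= e.
Applying the MGU to either side gives h(r(f(h(m, m, unit), r(m, m)), unit), h(m, 4, m), r(r(f(h(m, m, unit), r(m, m)), f(e, m)), e)).

h(r(f(h(m, m, unit), r(m, m)), unit), h(m, 4, m), r(r(f(h(m, m, unit), r(m, m)), f(e, m)), e))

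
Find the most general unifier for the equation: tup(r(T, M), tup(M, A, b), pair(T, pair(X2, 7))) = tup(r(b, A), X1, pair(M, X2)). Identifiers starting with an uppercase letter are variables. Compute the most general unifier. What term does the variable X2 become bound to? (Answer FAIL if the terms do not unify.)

FAIL

Decompose tup/3: r(T, M) = r(b, A),  tup(M, A, b) = X1,  pair(T, pair(X2, 7)) = pair(M, X2).
Decompose r/2: T = b,  M = A.
Bind T := b; substituting into the one remaining equation that mentions T gives: pair(b, pair(X2, 7)) = pair(M, X2).
Bind M := A; substituting into the remaining equations gives: tup(A, A, b) = X1,  pair(b, pair(X2, 7)) = pair(A, X2).
Bind X1 := tup(A, A, b); no other remaining equation mentions X1.
Decompose pair/2: b = A,  pair(X2, 7) = X2.
Bind A := b; no other remaining equation mentions A. Substituting into the earlier bindings gives M := b, X1 := tup(b, b, b).
Occurs check fails: X2 occurs in pair(X2, 7); the equation X2 = pair(X2, 7) has no finite solution.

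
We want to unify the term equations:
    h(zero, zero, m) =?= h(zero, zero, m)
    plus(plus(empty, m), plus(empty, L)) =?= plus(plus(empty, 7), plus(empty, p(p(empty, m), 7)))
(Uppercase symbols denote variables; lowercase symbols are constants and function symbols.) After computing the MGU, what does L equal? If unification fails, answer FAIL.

Delete trivial equation h(zero, zero, m) =?= h(zero, zero, m).
Decompose plus/2: plus(empty, m) =?= plus(empty, 7),  plus(empty, L) =?= plus(empty, p(p(empty, m), 7)).
Decompose plus/2: empty =?= empty,  m =?= 7.
Delete trivial equation empty =?= empty.
Clash: constants m and 7 differ; no unifier exists.

FAIL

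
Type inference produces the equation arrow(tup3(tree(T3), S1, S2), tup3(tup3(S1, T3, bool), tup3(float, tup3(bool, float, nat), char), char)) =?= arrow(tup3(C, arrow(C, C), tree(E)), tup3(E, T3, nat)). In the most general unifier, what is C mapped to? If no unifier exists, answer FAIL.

Decompose arrow/2: tup3(tree(T3), S1, S2) =?= tup3(C, arrow(C, C), tree(E)),  tup3(tup3(S1, T3, bool), tup3(float, tup3(bool, float, nat), char), char) =?= tup3(E, T3, nat).
Decompose tup3/3: tree(T3) =?= C,  S1 =?= arrow(C, C),  S2 =?= tree(E).
Bind C := tree(T3); substituting into the one remaining equation that mentions C gives: S1 =?= arrow(tree(T3), tree(T3)).
Bind S1 := arrow(tree(T3), tree(T3)); substituting into the one remaining equation that mentions S1 gives: tup3(tup3(arrow(tree(T3), tree(T3)), T3, bool), tup3(float, tup3(bool, float, nat), char), char) =?= tup3(E, T3, nat).
Bind S2 := tree(E); no other remaining equation mentions S2.
Decompose tup3/3: tup3(arrow(tree(T3), tree(T3)), T3, bool) =?= E,  tup3(float, tup3(bool, float, nat), char) =?= T3,  char =?= nat.
Bind E := tup3(arrow(tree(T3), tree(T3)), T3, bool); no other remaining equation mentions E. Substituting into the earlier binding gives S2 := tree(tup3(arrow(tree(T3), tree(T3)), T3, bool)).
Bind T3 := tup3(float, tup3(bool, float, nat), char); no other remaining equation mentions T3. Substituting into the earlier bindings gives C := tree(tup3(float, tup3(bool, float, nat), char)), S1 := arrow(tree(tup3(float, tup3(bool, float, nat), char)), tree(tup3(float, tup3(bool, float, nat), char))), S2 := tree(tup3(arrow(tree(tup3(float, tup3(bool, float, nat), char)), tree(tup3(float, tup3(bool, float, nat), char))), tup3(float, tup3(bool, float, nat), char), bool)), E := tup3(arrow(tree(tup3(float, tup3(bool, float, nat), char)), tree(tup3(float, tup3(bool, float, nat), char))), tup3(float, tup3(bool, float, nat), char), bool).
Clash: constants char and nat differ; no unifier exists.

FAIL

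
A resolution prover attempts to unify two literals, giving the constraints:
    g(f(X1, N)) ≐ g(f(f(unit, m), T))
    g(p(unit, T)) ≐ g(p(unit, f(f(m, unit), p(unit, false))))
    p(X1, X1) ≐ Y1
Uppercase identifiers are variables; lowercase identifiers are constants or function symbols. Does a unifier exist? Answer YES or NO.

YES

Decompose g/1: f(X1, N) ≐ f(f(unit, m), T).
Decompose f/2: X1 ≐ f(unit, m),  N ≐ T.
Bind X1 := f(unit, m); substituting into the one remaining equation that mentions X1 gives: p(f(unit, m), f(unit, m)) ≐ Y1.
Bind N := T; no other remaining equation mentions N.
Decompose g/1: p(unit, T) ≐ p(unit, f(f(m, unit), p(unit, false))).
Decompose p/2: unit ≐ unit,  T ≐ f(f(m, unit), p(unit, false)).
Delete trivial equation unit ≐ unit.
Bind T := f(f(m, unit), p(unit, false)); no other remaining equation mentions T. Substituting into the earlier binding gives N := f(f(m, unit), p(unit, false)).
Bind Y1 := p(f(unit, m), f(unit, m)).
No equations remain and no clash or occurs-check failure arose, so a unifier exists.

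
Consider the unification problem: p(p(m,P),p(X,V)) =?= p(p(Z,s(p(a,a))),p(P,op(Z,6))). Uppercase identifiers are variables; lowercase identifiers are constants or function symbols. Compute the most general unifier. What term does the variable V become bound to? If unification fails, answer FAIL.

op(m,6)

Decompose p/2: p(m,P) =?= p(Z,s(p(a,a))),  p(X,V) =?= p(P,op(Z,6)).
Decompose p/2: m =?= Z,  P =?= s(p(a,a)).
Bind Z := m; substituting into the one remaining equation that mentions Z gives: p(X,V) =?= p(P,op(m,6)).
Bind P := s(p(a,a)); substituting into the remaining equation gives: p(X,V) =?= p(s(p(a,a)),op(m,6)).
Decompose p/2: X =?= s(p(a,a)),  V =?= op(m,6).
Bind X := s(p(a,a)); no other remaining equation mentions X.
Bind V := op(m,6).
MGU = { Z ↦ m, P ↦ s(p(a,a)), X ↦ s(p(a,a)), V ↦ op(m,6) }, so V ↦ op(m,6).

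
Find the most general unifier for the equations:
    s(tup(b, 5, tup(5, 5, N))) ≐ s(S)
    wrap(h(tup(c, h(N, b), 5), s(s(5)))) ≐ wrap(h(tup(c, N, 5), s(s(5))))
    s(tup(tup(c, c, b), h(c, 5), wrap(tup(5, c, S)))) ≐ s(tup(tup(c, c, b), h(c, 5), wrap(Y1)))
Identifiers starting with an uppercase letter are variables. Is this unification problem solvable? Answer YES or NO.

NO

Decompose s/1: tup(b, 5, tup(5, 5, N)) ≐ S.
Bind S := tup(b, 5, tup(5, 5, N)); substituting into the one remaining equation that mentions S gives: s(tup(tup(c, c, b), h(c, 5), wrap(tup(5, c, tup(b, 5, tup(5, 5, N)))))) ≐ s(tup(tup(c, c, b), h(c, 5), wrap(Y1))).
Decompose wrap/1: h(tup(c, h(N, b), 5), s(s(5))) ≐ h(tup(c, N, 5), s(s(5))).
Decompose h/2: tup(c, h(N, b), 5) ≐ tup(c, N, 5),  s(s(5)) ≐ s(s(5)).
Decompose tup/3: c ≐ c,  h(N, b) ≐ N,  5 ≐ 5.
Delete trivial equation c ≐ c.
Occurs check fails: N occurs in h(N, b); the equation N ≐ h(N, b) has no finite solution.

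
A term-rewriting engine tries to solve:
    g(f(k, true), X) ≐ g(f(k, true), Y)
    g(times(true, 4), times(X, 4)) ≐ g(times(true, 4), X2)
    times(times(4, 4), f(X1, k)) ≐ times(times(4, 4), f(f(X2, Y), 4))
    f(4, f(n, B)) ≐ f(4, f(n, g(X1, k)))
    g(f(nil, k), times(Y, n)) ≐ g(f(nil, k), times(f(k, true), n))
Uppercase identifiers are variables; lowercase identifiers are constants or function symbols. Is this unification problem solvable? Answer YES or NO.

NO

Decompose g/2: f(k, true) ≐ f(k, true),  X ≐ Y.
Delete trivial equation f(k, true) ≐ f(k, true).
Bind X := Y; substituting into the one remaining equation that mentions X gives: g(times(true, 4), times(Y, 4)) ≐ g(times(true, 4), X2).
Decompose g/2: times(true, 4) ≐ times(true, 4),  times(Y, 4) ≐ X2.
Delete trivial equation times(true, 4) ≐ times(true, 4).
Bind X2 := times(Y, 4); substituting into the one remaining equation that mentions X2 gives: times(times(4, 4), f(X1, k)) ≐ times(times(4, 4), f(f(times(Y, 4), Y), 4)).
Decompose times/2: times(4, 4) ≐ times(4, 4),  f(X1, k) ≐ f(f(times(Y, 4), Y), 4).
Delete trivial equation times(4, 4) ≐ times(4, 4).
Decompose f/2: X1 ≐ f(times(Y, 4), Y),  k ≐ 4.
Bind X1 := f(times(Y, 4), Y); substituting into the one remaining equation that mentions X1 gives: f(4, f(n, B)) ≐ f(4, f(n, g(f(times(Y, 4), Y), k))).
Clash: constants k and 4 differ; no unifier exists.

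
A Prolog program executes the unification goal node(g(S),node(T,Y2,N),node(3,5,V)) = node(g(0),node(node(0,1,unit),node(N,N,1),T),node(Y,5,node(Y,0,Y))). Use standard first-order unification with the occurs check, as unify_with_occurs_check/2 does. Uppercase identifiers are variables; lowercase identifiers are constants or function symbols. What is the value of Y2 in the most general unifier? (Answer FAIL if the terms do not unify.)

node(node(0,1,unit),node(0,1,unit),1)

Decompose node/3: g(S) = g(0),  node(T,Y2,N) = node(node(0,1,unit),node(N,N,1),T),  node(3,5,V) = node(Y,5,node(Y,0,Y)).
Decompose g/1: S = 0.
Bind S := 0; no other remaining equation mentions S.
Decompose node/3: T = node(0,1,unit),  Y2 = node(N,N,1),  N = T.
Bind T := node(0,1,unit); substituting into the one remaining equation that mentions T gives: N = node(0,1,unit).
Bind Y2 := node(N,N,1); no other remaining equation mentions Y2.
Bind N := node(0,1,unit); no other remaining equation mentions N. Substituting into the earlier binding gives Y2 := node(node(0,1,unit),node(0,1,unit),1).
Decompose node/3: 3 = Y,  5 = 5,  V = node(Y,0,Y).
Bind Y := 3; substituting into the one remaining equation that mentions Y gives: V = node(3,0,3).
Delete trivial equation 5 = 5.
Bind V := node(3,0,3).
MGU = { S -> 0, T -> node(0,1,unit), Y2 -> node(node(0,1,unit),node(0,1,unit),1), N -> node(0,1,unit), Y -> 3, V -> node(3,0,3) }, so Y2 -> node(node(0,1,unit),node(0,1,unit),1).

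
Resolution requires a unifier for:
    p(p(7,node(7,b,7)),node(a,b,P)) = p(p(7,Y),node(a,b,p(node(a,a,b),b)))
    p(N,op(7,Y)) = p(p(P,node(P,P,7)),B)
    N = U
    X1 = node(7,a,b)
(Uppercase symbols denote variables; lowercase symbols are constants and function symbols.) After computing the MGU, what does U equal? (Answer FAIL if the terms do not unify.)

Decompose p/2: p(7,node(7,b,7)) = p(7,Y),  node(a,b,P) = node(a,b,p(node(a,a,b),b)).
Decompose p/2: 7 = 7,  node(7,b,7) = Y.
Delete trivial equation 7 = 7.
Bind Y := node(7,b,7); substituting into the one remaining equation that mentions Y gives: p(N,op(7,node(7,b,7))) = p(p(P,node(P,P,7)),B).
Decompose node/3: a = a,  b = b,  P = p(node(a,a,b),b).
Delete trivial equation a = a.
Delete trivial equation b = b.
Bind P := p(node(a,a,b),b); substituting into the one remaining equation that mentions P gives: p(N,op(7,node(7,b,7))) = p(p(p(node(a,a,b),b),node(p(node(a,a,b),b),p(node(a,a,b),b),7)),B).
Decompose p/2: N = p(p(node(a,a,b),b),node(p(node(a,a,b),b),p(node(a,a,b),b),7)),  op(7,node(7,b,7)) = B.
Bind N := p(p(node(a,a,b),b),node(p(node(a,a,b),b),p(node(a,a,b),b),7)); substituting into the one remaining equation that mentions N gives: p(p(node(a,a,b),b),node(p(node(a,a,b),b),p(node(a,a,b),b),7)) = U.
Bind B := op(7,node(7,b,7)); no other remaining equation mentions B.
Bind U := p(p(node(a,a,b),b),node(p(node(a,a,b),b),p(node(a,a,b),b),7)); no other remaining equation mentions U.
Bind X1 := node(7,a,b).
MGU = { Y ↦ node(7,b,7), P ↦ p(node(a,a,b),b), N ↦ p(p(node(a,a,b),b),node(p(node(a,a,b),b),p(node(a,a,b),b),7)), B ↦ op(7,node(7,b,7)), U ↦ p(p(node(a,a,b),b),node(p(node(a,a,b),b),p(node(a,a,b),b),7)), X1 ↦ node(7,a,b) }, so U ↦ p(p(node(a,a,b),b),node(p(node(a,a,b),b),p(node(a,a,b),b),7)).

p(p(node(a,a,b),b),node(p(node(a,a,b),b),p(node(a,a,b),b),7))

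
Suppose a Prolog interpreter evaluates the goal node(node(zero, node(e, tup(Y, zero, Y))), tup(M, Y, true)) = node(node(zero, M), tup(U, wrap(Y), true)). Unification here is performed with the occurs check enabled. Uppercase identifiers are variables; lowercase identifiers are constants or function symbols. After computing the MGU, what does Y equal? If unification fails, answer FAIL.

FAIL

Decompose node/2: node(zero, node(e, tup(Y, zero, Y))) = node(zero, M),  tup(M, Y, true) = tup(U, wrap(Y), true).
Decompose node/2: zero = zero,  node(e, tup(Y, zero, Y)) = M.
Delete trivial equation zero = zero.
Bind M := node(e, tup(Y, zero, Y)); substituting into the remaining equation gives: tup(node(e, tup(Y, zero, Y)), Y, true) = tup(U, wrap(Y), true).
Decompose tup/3: node(e, tup(Y, zero, Y)) = U,  Y = wrap(Y),  true = true.
Bind U := node(e, tup(Y, zero, Y)); no other remaining equation mentions U.
Occurs check fails: Y occurs in wrap(Y); the equation Y = wrap(Y) has no finite solution.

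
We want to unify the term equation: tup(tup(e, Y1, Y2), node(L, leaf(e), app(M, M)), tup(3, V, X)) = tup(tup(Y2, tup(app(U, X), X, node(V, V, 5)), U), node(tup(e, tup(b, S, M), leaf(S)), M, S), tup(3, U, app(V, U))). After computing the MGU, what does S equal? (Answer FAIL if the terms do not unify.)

Decompose tup/3: tup(e, Y1, Y2) = tup(Y2, tup(app(U, X), X, node(V, V, 5)), U),  node(L, leaf(e), app(M, M)) = node(tup(e, tup(b, S, M), leaf(S)), M, S),  tup(3, V, X) = tup(3, U, app(V, U)).
Decompose tup/3: e = Y2,  Y1 = tup(app(U, X), X, node(V, V, 5)),  Y2 = U.
Bind Y2 := e; substituting into the one remaining equation that mentions Y2 gives: e = U.
Bind Y1 := tup(app(U, X), X, node(V, V, 5)); no other remaining equation mentions Y1.
Bind U := e; substituting into the one remaining equation that mentions U gives: tup(3, V, X) = tup(3, e, app(V, e)). Substituting into the earlier binding gives Y1 := tup(app(e, X), X, node(V, V, 5)).
Decompose node/3: L = tup(e, tup(b, S, M), leaf(S)),  leaf(e) = M,  app(M, M) = S.
Bind L := tup(e, tup(b, S, M), leaf(S)); no other remaining equation mentions L.
Bind M := leaf(e); substituting into the one remaining equation that mentions M gives: app(leaf(e), leaf(e)) = S. Substituting into the earlier binding gives L := tup(e, tup(b, S, leaf(e)), leaf(S)).
Bind S := app(leaf(e), leaf(e)); no other remaining equation mentions S. Substituting into the earlier binding gives L := tup(e, tup(b, app(leaf(e), leaf(e)), leaf(e)), leaf(app(leaf(e), leaf(e)))).
Decompose tup/3: 3 = 3,  V = e,  X = app(V, e).
Delete trivial equation 3 = 3.
Bind V := e; substituting into the remaining equation gives: X = app(e, e). Substituting into the earlier binding gives Y1 := tup(app(e, X), X, node(e, e, 5)).
Bind X := app(e, e). Substituting into the earlier binding gives Y1 := tup(app(e, app(e, e)), app(e, e), node(e, e, 5)).
MGU = { Y2 -> e, Y1 -> tup(app(e, app(e, e)), app(e, e), node(e, e, 5)), U -> e, L -> tup(e, tup(b, app(leaf(e), leaf(e)), leaf(e)), leaf(app(leaf(e), leaf(e)))), M -> leaf(e), S -> app(leaf(e), leaf(e)), V -> e, X -> app(e, e) }, so S -> app(leaf(e), leaf(e)).

app(leaf(e), leaf(e))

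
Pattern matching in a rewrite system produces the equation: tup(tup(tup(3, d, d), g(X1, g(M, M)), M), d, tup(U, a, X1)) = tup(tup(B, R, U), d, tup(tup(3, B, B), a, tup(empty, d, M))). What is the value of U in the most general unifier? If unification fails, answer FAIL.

Decompose tup/3: tup(tup(3, d, d), g(X1, g(M, M)), M) = tup(B, R, U),  d = d,  tup(U, a, X1) = tup(tup(3, B, B), a, tup(empty, d, M)).
Decompose tup/3: tup(3, d, d) = B,  g(X1, g(M, M)) = R,  M = U.
Bind B := tup(3, d, d); substituting into the one remaining equation that mentions B gives: tup(U, a, X1) = tup(tup(3, tup(3, d, d), tup(3, d, d)), a, tup(empty, d, M)).
Bind R := g(X1, g(M, M)); no other remaining equation mentions R.
Bind M := U; substituting into the one remaining equation that mentions M gives: tup(U, a, X1) = tup(tup(3, tup(3, d, d), tup(3, d, d)), a, tup(empty, d, U)). Substituting into the earlier binding gives R := g(X1, g(U, U)).
Delete trivial equation d = d.
Decompose tup/3: U = tup(3, tup(3, d, d), tup(3, d, d)),  a = a,  X1 = tup(empty, d, U).
Bind U := tup(3, tup(3, d, d), tup(3, d, d)); substituting into the one remaining equation that mentions U gives: X1 = tup(empty, d, tup(3, tup(3, d, d), tup(3, d, d))). Substituting into the earlier bindings gives R := g(X1, g(tup(3, tup(3, d, d), tup(3, d, d)), tup(3, tup(3, d, d), tup(3, d, d)))), M := tup(3, tup(3, d, d), tup(3, d, d)).
Delete trivial equation a = a.
Bind X1 := tup(empty, d, tup(3, tup(3, d, d), tup(3, d, d))). Substituting into the earlier binding gives R := g(tup(empty, d, tup(3, tup(3, d, d), tup(3, d, d))), g(tup(3, tup(3, d, d), tup(3, d, d)), tup(3, tup(3, d, d), tup(3, d, d)))).
MGU = { B -> tup(3, d, d), R -> g(tup(empty, d, tup(3, tup(3, d, d), tup(3, d, d))), g(tup(3, tup(3, d, d), tup(3, d, d)), tup(3, tup(3, d, d), tup(3, d, d)))), M -> tup(3, tup(3, d, d), tup(3, d, d)), U -> tup(3, tup(3, d, d), tup(3, d, d)), X1 -> tup(empty, d, tup(3, tup(3, d, d), tup(3, d, d))) }, so U -> tup(3, tup(3, d, d), tup(3, d, d)).

tup(3, tup(3, d, d), tup(3, d, d))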